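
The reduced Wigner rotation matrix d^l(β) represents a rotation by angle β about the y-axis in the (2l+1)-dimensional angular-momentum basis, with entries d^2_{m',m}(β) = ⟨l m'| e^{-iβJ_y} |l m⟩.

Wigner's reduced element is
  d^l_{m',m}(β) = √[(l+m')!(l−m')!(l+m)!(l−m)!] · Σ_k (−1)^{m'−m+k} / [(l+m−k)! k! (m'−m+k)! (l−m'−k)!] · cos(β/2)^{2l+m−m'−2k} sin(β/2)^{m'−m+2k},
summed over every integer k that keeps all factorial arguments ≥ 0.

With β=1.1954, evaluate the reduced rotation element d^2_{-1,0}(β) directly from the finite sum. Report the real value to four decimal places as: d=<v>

d=0.4178

d^2_{-1,0}(β=1.1954) via Wigner's sum:
c=cos(1.1954/2)=0.826632, s=sin(1.1954/2)=0.562743; N=√[1·6·2·2]=4.898979
The bounds max(0,m−m')=1 and min(l+m,l−m')=2 give 2 terms
  k=1: (−1)^0·4.8990/(2)·0.8266^3·0.5627^1 = +0.778614
  k=2: (−1)^1·4.8990/(2)·0.8266^1·0.5627^3 = -0.360842
d^2_{-1,0}(1.1954) = +0.778614 -0.360842 = +0.417772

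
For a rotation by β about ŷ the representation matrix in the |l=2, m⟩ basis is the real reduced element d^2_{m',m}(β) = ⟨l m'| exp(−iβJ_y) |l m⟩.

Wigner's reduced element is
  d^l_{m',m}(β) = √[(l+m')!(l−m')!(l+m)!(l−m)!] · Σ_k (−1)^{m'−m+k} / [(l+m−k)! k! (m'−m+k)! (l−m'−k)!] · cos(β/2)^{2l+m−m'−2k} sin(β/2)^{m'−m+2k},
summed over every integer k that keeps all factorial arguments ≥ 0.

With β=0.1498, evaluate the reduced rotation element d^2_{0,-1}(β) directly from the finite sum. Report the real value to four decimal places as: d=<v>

d^2_{0,-1}(β=0.1498) via Wigner's sum:
Half-angle: c=0.997196, s=0.074830. N=√(2·2·1·6)=4.898979
k∈{0,1} keeps every argument non-negative
  k=0: (−1)^1·4.8990/(2)·0.9972^3·0.0748^1 = -0.181758
  k=1: (−1)^2·4.8990/(2)·0.9972^1·0.0748^3 = +0.001023
d^2_{0,-1}(0.1498) = -0.181758 +0.001023 = -0.180734

d=-0.1807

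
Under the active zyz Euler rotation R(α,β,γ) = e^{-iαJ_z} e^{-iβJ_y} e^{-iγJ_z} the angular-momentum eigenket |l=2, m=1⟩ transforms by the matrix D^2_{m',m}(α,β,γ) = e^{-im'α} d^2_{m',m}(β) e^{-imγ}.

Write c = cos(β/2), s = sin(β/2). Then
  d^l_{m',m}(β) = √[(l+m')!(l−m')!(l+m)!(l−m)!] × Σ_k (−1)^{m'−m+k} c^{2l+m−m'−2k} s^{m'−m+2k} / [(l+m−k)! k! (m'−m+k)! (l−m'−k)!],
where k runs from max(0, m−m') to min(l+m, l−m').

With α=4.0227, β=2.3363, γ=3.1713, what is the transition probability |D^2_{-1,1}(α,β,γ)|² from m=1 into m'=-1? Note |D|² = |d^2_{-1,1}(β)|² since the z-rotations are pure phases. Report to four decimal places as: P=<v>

First d^2_{-1,1}(β=2.3363), then the phase factors e^{-i(-1)α} and e^{-i(1)γ}:
With c≡cos(β/2)=0.391854 and s≡sin(β/2)=0.920027, N=[1·6·6·1]^{1/2}=6.000000
k∈{2,3} keeps every argument non-negative
  k=2: (−1)^0·6.0000/(2)·0.3919^2·0.9200^2 = +0.389917
  k=3: (−1)^1·6.0000/(6)·0.3919^0·0.9200^4 = -0.716478
d^2_{-1,1}(2.3363) = +0.389917 -0.716478 = -0.326561
|D^2_{-1,1}|² = |d^2_{-1,1}(β)|² = (-0.326561)² = 0.106642 (the z-rotation phases have unit modulus)

P=0.1066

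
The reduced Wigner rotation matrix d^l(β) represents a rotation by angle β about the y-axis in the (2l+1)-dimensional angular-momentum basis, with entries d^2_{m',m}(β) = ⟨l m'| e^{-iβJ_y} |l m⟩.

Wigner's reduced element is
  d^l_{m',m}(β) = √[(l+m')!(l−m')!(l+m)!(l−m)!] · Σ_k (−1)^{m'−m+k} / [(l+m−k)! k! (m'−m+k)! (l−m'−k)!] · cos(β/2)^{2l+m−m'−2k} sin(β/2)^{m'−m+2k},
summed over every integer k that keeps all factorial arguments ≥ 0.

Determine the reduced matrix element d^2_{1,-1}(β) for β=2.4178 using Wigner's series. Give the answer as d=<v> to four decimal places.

d^2_{1,-1}(β=2.4178) via Wigner's sum:
c=cos(2.4178/2)=0.354048, s=sin(2.4178/2)=0.935227; N=√[6·1·1·6]=6.000000
k∈{0,1} keeps every argument non-negative
  k=0: (−1)^2·6.0000/(2)·0.3540^2·0.9352^2 = +0.328913
  k=1: (−1)^3·6.0000/(6)·0.3540^0·0.9352^4 = -0.765012
d^2_{1,-1}(2.4178) = +0.328913 -0.765012 = -0.436100

d=-0.4361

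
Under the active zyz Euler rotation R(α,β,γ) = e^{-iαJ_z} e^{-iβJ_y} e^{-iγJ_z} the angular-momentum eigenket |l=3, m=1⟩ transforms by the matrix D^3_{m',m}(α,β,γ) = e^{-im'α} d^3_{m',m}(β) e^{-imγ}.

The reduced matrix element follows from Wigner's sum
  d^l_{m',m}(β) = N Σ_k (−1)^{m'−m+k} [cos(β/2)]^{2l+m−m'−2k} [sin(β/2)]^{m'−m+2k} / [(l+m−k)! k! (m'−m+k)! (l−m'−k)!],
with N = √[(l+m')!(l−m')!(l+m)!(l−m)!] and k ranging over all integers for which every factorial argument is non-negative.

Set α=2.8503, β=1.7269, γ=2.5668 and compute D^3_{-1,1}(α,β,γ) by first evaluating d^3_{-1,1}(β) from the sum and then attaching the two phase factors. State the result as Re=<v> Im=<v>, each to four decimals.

Re=-0.3040 Im=-0.0886

D^3_{-1,1}(2.8503,1.7269,2.5668) = e^{-i·-1·2.8503}·d^3_{-1,1}(1.7269)·e^{-i·1·2.5668}. Compute d first:
Half-angle: c=0.649819, s=0.760089. N=√(2·24·24·2)=48.000000
k: max(0,(1)−(-1))=2 … min(3+(1),3−(-1))=4
  k=2: (−1)^0·48.0000/(8)·0.6498^4·0.7601^2 = +0.618087
  k=3: (−1)^1·48.0000/(6)·0.6498^2·0.7601^4 = -1.127542
  k=4: (−1)^2·48.0000/(48)·0.6498^0·0.7601^6 = +0.192835
d^3_{-1,1}(1.7269) = +0.618087 -1.127542 +0.192835 = -0.316619
Phases: e^{-i·(-1)·2.8503}=-0.957873+0.287191i, e^{-i·(1)·2.5668}=-0.839305-0.543661i ⇒ D=-0.303980-0.088564i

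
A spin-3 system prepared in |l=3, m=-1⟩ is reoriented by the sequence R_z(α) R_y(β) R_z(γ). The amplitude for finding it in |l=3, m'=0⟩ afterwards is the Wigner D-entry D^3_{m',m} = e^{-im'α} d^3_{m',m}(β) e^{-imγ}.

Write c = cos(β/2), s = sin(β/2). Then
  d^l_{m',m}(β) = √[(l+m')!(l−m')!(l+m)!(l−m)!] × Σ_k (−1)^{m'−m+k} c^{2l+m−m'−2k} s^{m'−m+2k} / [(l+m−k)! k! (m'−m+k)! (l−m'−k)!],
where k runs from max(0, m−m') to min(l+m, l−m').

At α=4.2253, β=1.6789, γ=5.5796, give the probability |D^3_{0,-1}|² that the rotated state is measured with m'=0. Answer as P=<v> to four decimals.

D^3_{0,-1}(4.2253,1.6789,5.5796) = e^{-i·0·4.2253}·d^3_{0,-1}(1.6789)·e^{-i·-1·5.5796}. Compute d first:
With c≡cos(β/2)=0.667872 and s≡sin(β/2)=0.744276, N=[6·6·2·24]^{1/2}=41.569219
The bounds max(0,m−m')=0 and min(l+m,l−m')=2 give 3 terms
  k=0: (−1)^1·41.5692/(12)·0.6679^5·0.7443^1 = -0.342603
  k=1: (−1)^2·41.5692/(4)·0.6679^3·0.7443^3 = +1.276421
  k=2: (−1)^3·41.5692/(12)·0.6679^1·0.7443^5 = -0.528389
d^3_{0,-1}(1.6789) = -0.342603 +1.276421 -0.528389 = +0.405429
|D^3_{0,-1}|² = |d^3_{0,-1}(β)|² = (+0.405429)² = 0.164372 (the z-rotation phases have unit modulus)

P=0.1644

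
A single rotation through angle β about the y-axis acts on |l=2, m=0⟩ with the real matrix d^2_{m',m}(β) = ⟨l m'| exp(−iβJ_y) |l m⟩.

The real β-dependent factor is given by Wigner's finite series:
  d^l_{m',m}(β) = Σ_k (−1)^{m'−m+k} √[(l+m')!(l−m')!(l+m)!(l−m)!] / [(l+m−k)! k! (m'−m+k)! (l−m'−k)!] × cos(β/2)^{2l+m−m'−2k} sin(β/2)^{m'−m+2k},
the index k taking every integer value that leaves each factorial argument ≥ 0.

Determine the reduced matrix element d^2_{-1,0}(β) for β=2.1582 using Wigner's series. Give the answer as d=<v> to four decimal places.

d^2_{-1,0}(β=2.1582) via Wigner's sum:
c=cos(2.1582/2)=0.472122, s=sin(2.1582/2)=0.881533; N=√[1·6·2·2]=4.898979
The bounds max(0,m−m')=1 and min(l+m,l−m')=2 give 2 terms
  k=1: (−1)^0·4.8990/(2)·0.4721^3·0.8815^1 = +0.227236
  k=2: (−1)^1·4.8990/(2)·0.4721^1·0.8815^3 = -0.792220
d^2_{-1,0}(2.1582) = +0.227236 -0.792220 = -0.564984

d=-0.5650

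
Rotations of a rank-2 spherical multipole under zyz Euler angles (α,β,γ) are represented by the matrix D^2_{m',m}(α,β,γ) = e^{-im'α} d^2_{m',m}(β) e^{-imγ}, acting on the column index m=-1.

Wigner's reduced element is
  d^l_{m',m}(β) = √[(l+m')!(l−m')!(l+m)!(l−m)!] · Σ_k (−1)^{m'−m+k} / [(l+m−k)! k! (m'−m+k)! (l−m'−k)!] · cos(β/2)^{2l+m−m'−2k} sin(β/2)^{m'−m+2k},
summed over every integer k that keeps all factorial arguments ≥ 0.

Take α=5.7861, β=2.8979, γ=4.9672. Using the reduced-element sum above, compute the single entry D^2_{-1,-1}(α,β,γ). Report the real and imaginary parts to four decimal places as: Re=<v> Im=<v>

Split into d^2_{-1,-1}(β=2.8979) × two z-phases.
With c≡cos(β/2)=0.121545 and s≡sin(β/2)=0.992586, N=[1·6·1·6]^{1/2}=6.000000
Admissible k: 0..1 (factorial args all ≥0)
  k=0: (−1)^0·6.0000/(6)·0.1215^4·0.9926^0 = +0.000218
  k=1: (−1)^1·6.0000/(2)·0.1215^2·0.9926^2 = -0.043665
d^2_{-1,-1}(2.8979) = +0.000218 -0.043665 = -0.043447
Attach z-rotation phases: D = e^{-i(-1)(5.7861)}·(-0.043447)·e^{-i(-1)(4.9672)} = +0.010423+0.042178i

Re=0.0104 Im=0.0422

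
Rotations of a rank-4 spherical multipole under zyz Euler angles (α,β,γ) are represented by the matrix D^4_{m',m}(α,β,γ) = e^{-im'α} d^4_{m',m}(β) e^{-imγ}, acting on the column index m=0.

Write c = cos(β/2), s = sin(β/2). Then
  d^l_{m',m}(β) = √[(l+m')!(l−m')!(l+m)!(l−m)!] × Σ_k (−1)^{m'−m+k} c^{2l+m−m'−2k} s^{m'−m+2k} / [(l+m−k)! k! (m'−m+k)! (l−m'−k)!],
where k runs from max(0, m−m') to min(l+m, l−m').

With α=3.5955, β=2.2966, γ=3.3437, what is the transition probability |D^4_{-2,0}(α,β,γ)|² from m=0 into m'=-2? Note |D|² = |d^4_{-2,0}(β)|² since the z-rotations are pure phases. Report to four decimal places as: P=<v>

First d^4_{-2,0}(β=2.2966), then the phase factors e^{-i(-2)α} and e^{-i(0)γ}:
c=cos(2.2966/2)=0.410039, s=sin(2.2966/2)=0.912068; N=√[2·720·24·24]=910.735966
k: max(0,(0)−(-2))=2 … min(4+(0),4−(-2))=4
  k=2: (−1)^0·910.7360/(96)·0.4100^6·0.9121^2 = +0.037508
  k=3: (−1)^1·910.7360/(36)·0.4100^4·0.9121^4 = -0.494878
  k=4: (−1)^2·910.7360/(96)·0.4100^2·0.9121^6 = +0.918194
d^4_{-2,0}(2.2966) = +0.037508 -0.494878 +0.918194 = +0.460824
|D^4_{-2,0}|² = |d^4_{-2,0}(β)|² = (+0.460824)² = 0.212359 (the z-rotation phases have unit modulus)

P=0.2124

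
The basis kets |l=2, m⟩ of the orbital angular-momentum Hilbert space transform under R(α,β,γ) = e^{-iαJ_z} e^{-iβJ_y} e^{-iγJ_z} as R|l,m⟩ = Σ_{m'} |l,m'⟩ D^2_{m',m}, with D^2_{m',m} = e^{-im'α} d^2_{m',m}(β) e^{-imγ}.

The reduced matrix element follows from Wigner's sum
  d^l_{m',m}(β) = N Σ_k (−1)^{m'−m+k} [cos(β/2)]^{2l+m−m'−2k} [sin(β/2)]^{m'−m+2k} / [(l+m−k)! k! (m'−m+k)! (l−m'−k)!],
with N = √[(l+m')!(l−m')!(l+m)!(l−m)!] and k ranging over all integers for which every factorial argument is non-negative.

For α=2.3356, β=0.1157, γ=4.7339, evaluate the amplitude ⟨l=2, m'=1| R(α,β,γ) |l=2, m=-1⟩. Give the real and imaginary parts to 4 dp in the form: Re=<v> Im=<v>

D^2_{1,-1}(2.3356,0.1157,4.7339) = e^{-i·1·2.3356}·d^2_{1,-1}(0.1157)·e^{-i·-1·4.7339}. Compute d first:
With c≡cos(β/2)=0.998327 and s≡sin(β/2)=0.057818, N=[6·1·1·6]^{1/2}=6.000000
Admissible k: 0..1 (factorial args all ≥0)
  k=0: (−1)^2·6.0000/(2)·0.9983^2·0.0578^2 = +0.009995
  k=1: (−1)^3·6.0000/(6)·0.9983^0·0.0578^4 = -0.000011
d^2_{1,-1}(0.1157) = +0.009995 -0.000011 = +0.009984
Phases: e^{-i·(1)·2.3356}=-0.692395-0.721518i, e^{-i·(-1)·4.7339}=+0.021509-0.999769i ⇒ D=-0.007351+0.006756i

Re=-0.0074 Im=0.0068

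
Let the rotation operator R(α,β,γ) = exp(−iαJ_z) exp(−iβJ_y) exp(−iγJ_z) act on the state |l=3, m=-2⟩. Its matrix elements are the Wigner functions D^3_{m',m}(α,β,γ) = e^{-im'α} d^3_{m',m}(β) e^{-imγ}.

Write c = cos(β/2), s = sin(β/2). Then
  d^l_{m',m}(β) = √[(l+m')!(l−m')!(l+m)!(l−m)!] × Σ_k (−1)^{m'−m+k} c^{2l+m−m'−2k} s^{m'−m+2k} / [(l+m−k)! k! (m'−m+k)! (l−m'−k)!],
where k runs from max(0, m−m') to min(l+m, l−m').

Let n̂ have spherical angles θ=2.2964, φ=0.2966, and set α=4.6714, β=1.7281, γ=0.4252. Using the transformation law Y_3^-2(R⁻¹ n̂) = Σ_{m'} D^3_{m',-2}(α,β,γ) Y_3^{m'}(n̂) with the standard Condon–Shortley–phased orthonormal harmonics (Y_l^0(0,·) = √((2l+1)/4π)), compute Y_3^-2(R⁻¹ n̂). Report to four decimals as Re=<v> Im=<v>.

Need the full column D^3_{m',-2} for m'=−3..3 at α=4.6714, β=1.7281, γ=0.4252.
cos(β/2)=0.649363, sin(β/2)=0.760479
d^3_{-3,-2}: single k=1 term ⇒ +0.215080;  D = -0.143018+0.160640i
d^3_{-2,-2}: k∈[0..1] ⇒ +0.074976 -0.514155 = -0.439178;  D = +0.315773+0.305230i
d^3_{-1,-2}: k∈[0..1] ⇒ -0.277667 +0.761647 = +0.483980;  D = +0.350344-0.333910i
d^3_{0,-2}: k∈[0..1] ⇒ +0.563228 -0.772474 = -0.209245;  D = -0.138036-0.157257i
d^3_{1,-2}: k∈[0..1] ⇒ -0.761647 +0.522303 = -0.239343;  D = +0.186196-0.150387i
d^3_{2,-2}: k∈[0..1] ⇒ +0.705169 -0.193429 = +0.511740;  D = -0.304959-0.410947i
d^3_{3,-2}: single k=0 term ⇒ -0.404574;  D = -0.334496+0.227581i
Y_3^{m'}(θ=2.2964,φ=0.2966) and Σ D·Y over m':
  (-0.1430+0.1606i)·(+0.1100-0.1357i)  (+0.3158+0.3052i)·(-0.3147+0.2122i)  (+0.3503-0.3339i)·(+0.2779-0.0849i)  (-0.1380-0.1573i)·(+0.1977+0.0000i)  (+0.1862-0.1504i)·(-0.2779-0.0849i)  (-0.3050-0.4109i)·(-0.3147-0.2122i)  (-0.3345+0.2276i)·(-0.1100-0.1357i)
Y_3^-2(R⁻¹ n̂) = -0.104411+0.094775i

Re=-0.1044 Im=0.0948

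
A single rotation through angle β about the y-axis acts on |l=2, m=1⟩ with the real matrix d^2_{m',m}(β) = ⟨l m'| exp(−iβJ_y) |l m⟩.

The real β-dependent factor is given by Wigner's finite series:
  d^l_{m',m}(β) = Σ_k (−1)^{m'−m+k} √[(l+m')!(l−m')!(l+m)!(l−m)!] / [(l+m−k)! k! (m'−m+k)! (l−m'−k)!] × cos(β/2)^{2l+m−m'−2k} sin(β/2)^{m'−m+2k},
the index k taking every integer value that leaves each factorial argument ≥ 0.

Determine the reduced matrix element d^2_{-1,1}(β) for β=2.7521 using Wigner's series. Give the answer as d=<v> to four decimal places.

d=-0.8184

d^2_{-1,1}(β=2.7521) via Wigner's sum:
Half-angle: c=0.193518, s=0.981097. N=√(1·6·6·1)=6.000000
k∈{2,3} keeps every argument non-negative
  k=2: (−1)^0·6.0000/(2)·0.1935^2·0.9811^2 = +0.108140
  k=3: (−1)^1·6.0000/(6)·0.1935^0·0.9811^4 = -0.926504
d^2_{-1,1}(2.7521) = +0.108140 -0.926504 = -0.818364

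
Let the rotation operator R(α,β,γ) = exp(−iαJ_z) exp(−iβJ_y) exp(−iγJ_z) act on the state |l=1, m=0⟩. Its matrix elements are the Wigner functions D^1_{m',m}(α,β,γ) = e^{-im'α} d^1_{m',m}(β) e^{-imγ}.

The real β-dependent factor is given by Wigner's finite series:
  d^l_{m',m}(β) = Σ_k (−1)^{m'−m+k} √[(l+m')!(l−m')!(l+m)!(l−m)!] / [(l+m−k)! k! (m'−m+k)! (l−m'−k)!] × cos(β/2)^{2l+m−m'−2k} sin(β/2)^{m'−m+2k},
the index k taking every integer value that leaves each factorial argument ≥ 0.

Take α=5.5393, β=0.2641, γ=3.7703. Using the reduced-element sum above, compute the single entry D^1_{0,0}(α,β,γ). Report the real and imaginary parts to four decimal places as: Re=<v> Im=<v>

Re=0.9653 Im=0.0000

Split into d^1_{0,0}(β=0.2641) × two z-phases.
c=cos(0.2641/2)=0.991294, s=sin(0.2641/2)=0.131667; N=√[1·1·1·1]=1.000000
Admissible k: 0..1 (factorial args all ≥0)
  k=0: (−1)^0·1.0000/(1)·0.9913^2·0.1317^0 = +0.982664
  k=1: (−1)^1·1.0000/(1)·0.9913^0·0.1317^2 = -0.017336
d^1_{0,0}(0.2641) = +0.982664 -0.017336 = +0.965328
Phases: e^{-i·(0)·5.5393}=+1.000000+0.000000i, e^{-i·(0)·3.7703}=+1.000000+0.000000i ⇒ D=+0.965328+0.000000i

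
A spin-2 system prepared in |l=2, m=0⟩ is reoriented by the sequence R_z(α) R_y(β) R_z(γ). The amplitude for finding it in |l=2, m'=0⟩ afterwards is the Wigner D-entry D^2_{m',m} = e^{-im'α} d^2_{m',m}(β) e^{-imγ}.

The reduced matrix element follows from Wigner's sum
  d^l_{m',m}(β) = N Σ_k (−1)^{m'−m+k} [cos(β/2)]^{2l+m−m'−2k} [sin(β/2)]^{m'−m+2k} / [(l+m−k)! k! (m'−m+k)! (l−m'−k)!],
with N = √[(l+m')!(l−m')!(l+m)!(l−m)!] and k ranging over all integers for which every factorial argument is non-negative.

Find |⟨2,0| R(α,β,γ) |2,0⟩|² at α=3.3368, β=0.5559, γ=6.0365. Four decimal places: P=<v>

D^2_{0,0}(3.3368,0.5559,6.0365) = e^{-i·0·3.3368}·d^2_{0,0}(0.5559)·e^{-i·0·6.0365}. Compute d first:
c=cos(0.5559/2)=0.961620, s=sin(0.5559/2)=0.274385; N=√[2·2·2·2]=4.000000
The bounds max(0,m−m')=0 and min(l+m,l−m')=2 give 3 terms
  k=0: (−1)^0·4.0000/(4)·0.9616^4·0.2744^0 = +0.855094
  k=1: (−1)^1·4.0000/(1)·0.9616^2·0.2744^2 = -0.278476
  k=2: (−1)^2·4.0000/(4)·0.9616^0·0.2744^4 = +0.005668
d^2_{0,0}(0.5559) = +0.855094 -0.278476 +0.005668 = +0.582286
|D^2_{0,0}|² = |d^2_{0,0}(β)|² = (+0.582286)² = 0.339057 (the z-rotation phases have unit modulus)

P=0.3391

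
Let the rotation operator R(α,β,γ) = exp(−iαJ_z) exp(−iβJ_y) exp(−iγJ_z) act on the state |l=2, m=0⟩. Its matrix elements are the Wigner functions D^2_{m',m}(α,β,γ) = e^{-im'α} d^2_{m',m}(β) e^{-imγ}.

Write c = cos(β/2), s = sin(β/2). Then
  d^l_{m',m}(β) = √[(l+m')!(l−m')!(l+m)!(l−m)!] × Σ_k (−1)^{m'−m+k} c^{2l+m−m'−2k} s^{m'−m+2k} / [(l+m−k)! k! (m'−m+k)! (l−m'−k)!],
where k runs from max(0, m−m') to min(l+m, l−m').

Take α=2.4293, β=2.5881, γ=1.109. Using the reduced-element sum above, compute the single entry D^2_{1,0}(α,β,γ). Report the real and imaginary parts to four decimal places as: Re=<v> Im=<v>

Re=-0.4145 Im=-0.3579

Split into d^2_{1,0}(β=2.5881) × two z-phases.
c=cos(2.5881/2)=0.273227, s=sin(2.5881/2)=0.961950; N=√[6·1·2·2]=4.898979
Admissible k: 0..1 (factorial args all ≥0)
  k=0: (−1)^1·4.8990/(2)·0.2732^3·0.9619^1 = -0.048062
  k=1: (−1)^2·4.8990/(2)·0.2732^1·0.9619^3 = +0.595740
d^2_{1,0}(2.5881) = -0.048062 +0.595740 = +0.547678
Attach z-rotation phases: D = e^{-i(1)(2.4293)}·(+0.547678)·e^{-i(0)(1.109)} = -0.414518-0.357946i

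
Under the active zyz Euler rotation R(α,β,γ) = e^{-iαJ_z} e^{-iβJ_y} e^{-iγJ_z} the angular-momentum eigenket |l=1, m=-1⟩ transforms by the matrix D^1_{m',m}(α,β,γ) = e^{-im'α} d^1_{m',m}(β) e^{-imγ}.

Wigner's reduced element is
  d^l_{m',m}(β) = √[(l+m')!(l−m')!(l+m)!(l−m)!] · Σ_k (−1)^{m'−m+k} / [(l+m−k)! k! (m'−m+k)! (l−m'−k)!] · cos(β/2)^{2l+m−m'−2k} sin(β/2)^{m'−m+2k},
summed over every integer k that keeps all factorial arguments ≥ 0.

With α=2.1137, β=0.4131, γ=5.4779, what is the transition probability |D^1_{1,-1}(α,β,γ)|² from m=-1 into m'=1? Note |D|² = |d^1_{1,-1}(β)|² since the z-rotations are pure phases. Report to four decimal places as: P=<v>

First d^1_{1,-1}(β=0.4131), then the phase factors e^{-i(1)α} and e^{-i(-1)γ}:
With c≡cos(β/2)=0.978744 and s≡sin(β/2)=0.205084, N=[2·1·1·2]^{1/2}=2.000000
The bounds max(0,m−m')=0 and min(l+m,l−m')=0 give 1 term
  k=0: (−1)^2·2.0000/(2)·0.9787^0·0.2051^2 = +0.042060
d^1_{1,-1}(0.4131) = +0.042060
|D^1_{1,-1}|² = |d^1_{1,-1}(β)|² = (+0.042060)² = 0.001769 (the z-rotation phases have unit modulus)

P=0.0018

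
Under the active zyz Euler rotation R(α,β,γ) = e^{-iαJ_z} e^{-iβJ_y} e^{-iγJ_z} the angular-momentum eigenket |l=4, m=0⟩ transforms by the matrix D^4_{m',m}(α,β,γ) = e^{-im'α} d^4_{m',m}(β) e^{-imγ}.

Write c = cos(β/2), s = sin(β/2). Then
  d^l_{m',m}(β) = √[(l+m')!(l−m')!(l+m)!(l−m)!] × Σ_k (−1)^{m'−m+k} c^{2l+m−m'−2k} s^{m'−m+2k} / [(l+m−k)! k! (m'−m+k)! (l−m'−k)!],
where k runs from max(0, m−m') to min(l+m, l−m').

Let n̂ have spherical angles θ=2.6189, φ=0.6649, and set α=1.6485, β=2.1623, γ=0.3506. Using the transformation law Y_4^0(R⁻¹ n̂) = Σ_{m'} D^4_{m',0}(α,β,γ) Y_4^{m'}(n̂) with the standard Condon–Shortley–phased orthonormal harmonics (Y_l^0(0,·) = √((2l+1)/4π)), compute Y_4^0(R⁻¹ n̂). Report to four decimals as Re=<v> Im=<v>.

Need the full column D^4_{m',0} for m'=−4..4 at α=1.6485, β=2.1623, γ=0.3506.
cos(β/2)=0.470314, sin(β/2)=0.882499
d^4_{-4,0}: single k=4 term ⇒ +0.248289;  D = +0.236392+0.075935i
d^4_{-3,0}: k∈[3..4] ⇒ +0.187131 -0.658869 = -0.471738;  D = -0.108974+0.458978i
d^4_{-2,0}: k∈[2..4] ⇒ +0.079961 -0.750755 +0.991249 = +0.320455;  D = -0.316593-0.049601i
d^4_{-1,0}: k∈[1..4] ⇒ +0.020088 -0.424373 +1.494174 -0.876805 = +0.213084;  D = -0.016541+0.212441i
d^4_{0,0}: k∈[0..4] ⇒ +0.002394 -0.134857 +1.068343 -1.671789 +0.367887 = -0.368022;  D = -0.368022+0.000000i
d^4_{1,0}: k∈[0..3] ⇒ -0.020088 +0.424373 -1.494174 +0.876805 = -0.213084;  D = +0.016541+0.212441i
d^4_{2,0}: k∈[0..2] ⇒ +0.079961 -0.750755 +0.991249 = +0.320455;  D = -0.316593+0.049601i
d^4_{3,0}: k∈[0..1] ⇒ -0.187131 +0.658869 = +0.471738;  D = +0.108974+0.458978i
d^4_{4,0}: single k=0 term ⇒ +0.248289;  D = +0.236392-0.075935i
Y_4^{m'}(θ=2.6189,φ=0.6649) and Σ D·Y over m':
  (+0.2364+0.0759i)·(-0.0244-0.0127i)  (-0.1090+0.4590i)·(+0.0555+0.1230i)  (-0.3166-0.0496i)·(+0.0847-0.3445i)  (-0.0165+0.2124i)·(-0.3632+0.2848i)  (-0.3680+0.0000i)·(+0.0217+0.0000i)  (+0.0165+0.2124i)·(+0.3632+0.2848i)  (-0.3166+0.0496i)·(+0.0847+0.3445i)  (+0.1090+0.4590i)·(-0.0555+0.1230i)  (+0.2364-0.0759i)·(-0.0244+0.0127i)
Y_4^0(R⁻¹ n̂) = -0.339330-0.000000i

Re=-0.3393 Im=0.0000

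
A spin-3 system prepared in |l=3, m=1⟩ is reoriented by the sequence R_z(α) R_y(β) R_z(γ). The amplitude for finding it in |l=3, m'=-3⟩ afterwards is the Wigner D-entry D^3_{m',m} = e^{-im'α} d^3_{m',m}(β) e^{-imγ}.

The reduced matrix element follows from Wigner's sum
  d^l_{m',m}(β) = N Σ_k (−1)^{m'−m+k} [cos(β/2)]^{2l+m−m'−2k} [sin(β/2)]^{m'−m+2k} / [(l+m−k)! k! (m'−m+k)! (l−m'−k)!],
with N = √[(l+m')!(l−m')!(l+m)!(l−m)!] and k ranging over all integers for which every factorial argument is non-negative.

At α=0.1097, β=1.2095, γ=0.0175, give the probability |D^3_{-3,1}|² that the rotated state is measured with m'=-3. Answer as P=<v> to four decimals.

First d^3_{-3,1}(β=1.2095), then the phase factors e^{-i(-3)α} and e^{-i(1)γ}:
c=cos(1.2095/2)=0.822644, s=sin(1.2095/2)=0.568556; N=√[1·720·24·2]=185.903201
Admissible k: 4..4 (factorial args all ≥0)
  k=4: (−1)^0·185.9032/(48)·0.8226^2·0.5686^4 = +0.273882
d^3_{-3,1}(1.2095) = +0.273882
|D^3_{-3,1}|² = |d^3_{-3,1}(β)|² = (+0.273882)² = 0.075012 (the z-rotation phases have unit modulus)

P=0.0750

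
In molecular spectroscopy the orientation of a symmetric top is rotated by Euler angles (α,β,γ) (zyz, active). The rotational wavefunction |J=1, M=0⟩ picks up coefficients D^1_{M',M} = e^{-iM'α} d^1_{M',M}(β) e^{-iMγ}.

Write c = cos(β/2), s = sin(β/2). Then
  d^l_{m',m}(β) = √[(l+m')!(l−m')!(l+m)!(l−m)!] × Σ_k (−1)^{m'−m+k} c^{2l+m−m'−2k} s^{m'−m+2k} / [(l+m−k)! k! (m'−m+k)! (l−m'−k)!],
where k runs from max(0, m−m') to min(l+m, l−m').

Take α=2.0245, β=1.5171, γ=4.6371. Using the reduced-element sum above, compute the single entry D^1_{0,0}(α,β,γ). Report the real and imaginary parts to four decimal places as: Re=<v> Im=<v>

D^1_{0,0}(2.0245,1.5171,4.6371) = e^{-i·0·2.0245}·d^1_{0,0}(1.5171)·e^{-i·0·4.6371}. Compute d first:
c=cos(1.5171/2)=0.725834, s=sin(1.5171/2)=0.687870; N=√[1·1·1·1]=1.000000
k: max(0,(0)−(0))=0 … min(1+(0),1−(0))=1
  k=0: (−1)^0·1.0000/(1)·0.7258^2·0.6879^0 = +0.526835
  k=1: (−1)^1·1.0000/(1)·0.7258^0·0.6879^2 = -0.473165
d^1_{0,0}(1.5171) = +0.526835 -0.473165 = +0.053671
Phases: e^{-i·(0)·2.0245}=+1.000000+0.000000i, e^{-i·(0)·4.6371}=+1.000000+0.000000i ⇒ D=+0.053671+0.000000i

Re=0.0537 Im=0.0000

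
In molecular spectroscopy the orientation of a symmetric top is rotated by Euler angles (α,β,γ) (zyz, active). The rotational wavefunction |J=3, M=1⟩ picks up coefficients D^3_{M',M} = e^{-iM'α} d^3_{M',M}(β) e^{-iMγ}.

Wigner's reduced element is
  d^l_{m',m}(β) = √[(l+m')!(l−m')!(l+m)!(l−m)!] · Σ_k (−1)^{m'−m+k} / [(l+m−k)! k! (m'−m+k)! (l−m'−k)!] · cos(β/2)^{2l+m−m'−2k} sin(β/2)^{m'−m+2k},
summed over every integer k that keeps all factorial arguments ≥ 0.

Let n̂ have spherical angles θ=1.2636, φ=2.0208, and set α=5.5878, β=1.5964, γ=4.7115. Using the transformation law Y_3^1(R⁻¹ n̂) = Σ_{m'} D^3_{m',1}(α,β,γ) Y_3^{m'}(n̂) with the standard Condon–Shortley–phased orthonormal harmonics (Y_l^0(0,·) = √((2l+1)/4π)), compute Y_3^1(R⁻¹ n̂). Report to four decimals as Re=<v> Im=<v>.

Re=0.3601 Im=0.2568

Need the full column D^3_{m',1} for m'=−3..3 at α=5.5878, β=1.5964, γ=4.7115.
cos(β/2)=0.697997, sin(β/2)=0.716101
d^3_{-3,1}: single k=4 term ⇒ +0.496191;  D = +0.431961-0.244163i
d^3_{-2,1}: k∈[3..4] ⇒ +0.789792 -0.415647 = +0.374146;  D = +0.368039+0.067320i
d^3_{-1,1}: k∈[2..4] ⇒ +0.730320 -1.024929 +0.134848 = -0.159760;  D = -0.102246-0.122756i
d^3_{0,1}: k∈[1..3] ⇒ +0.410991 -1.297761 +0.455318 = -0.431452;  D = +0.000384-0.431452i
d^3_{1,1}: k∈[0..2] ⇒ +0.115643 -0.973760 +0.768697 = -0.089421;  D = +0.057351-0.068607i
d^3_{2,1}: k∈[0..1] ⇒ -0.375182 +0.789792 = +0.414611;  D = -0.407976+0.073875i
d^3_{3,1}: single k=0 term ⇒ +0.471420;  D = -0.409983-0.232703i
Y_3^{m'}(θ=1.2636,φ=2.0208) and Σ D·Y over m':
  (+0.4320-0.2442i)·(+0.3526+0.0791i)  (+0.3680+0.0673i)·(-0.1745+0.2199i)  (-0.1022-0.1228i)·(+0.0727+0.1506i)  (+0.0004-0.4315i)·(-0.2869+0.0000i)  (+0.0574-0.0686i)·(-0.0727+0.1506i)  (-0.4080+0.0739i)·(-0.1745-0.2199i)  (-0.4100-0.2327i)·(-0.3526+0.0791i)
Y_3^1(R⁻¹ n̂) = +0.360074+0.256837i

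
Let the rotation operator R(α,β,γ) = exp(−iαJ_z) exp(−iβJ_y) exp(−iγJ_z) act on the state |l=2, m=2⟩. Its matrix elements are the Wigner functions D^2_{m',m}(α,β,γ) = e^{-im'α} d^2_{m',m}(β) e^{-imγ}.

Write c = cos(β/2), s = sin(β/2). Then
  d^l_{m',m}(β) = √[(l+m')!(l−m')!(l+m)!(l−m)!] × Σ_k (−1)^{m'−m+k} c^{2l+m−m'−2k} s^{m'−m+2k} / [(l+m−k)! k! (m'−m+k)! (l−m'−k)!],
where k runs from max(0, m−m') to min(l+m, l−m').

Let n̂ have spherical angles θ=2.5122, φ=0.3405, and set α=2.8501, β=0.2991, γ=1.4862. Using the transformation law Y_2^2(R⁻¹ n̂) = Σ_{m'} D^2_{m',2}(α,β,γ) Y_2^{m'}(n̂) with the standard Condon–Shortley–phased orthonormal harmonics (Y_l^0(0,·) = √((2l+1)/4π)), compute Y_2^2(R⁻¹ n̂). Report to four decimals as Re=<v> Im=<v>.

Need the full column D^2_{m',2} for m'=−2..2 at α=2.8501, β=0.2991, γ=1.4862.
cos(β/2)=0.988838, sin(β/2)=0.148993
d^2_{-2,2}: single k=4 term ⇒ +0.000493;  D = -0.000451+0.000198i
d^2_{-1,2}: single k=3 term ⇒ +0.006541;  D = +0.006492-0.000798i
d^2_{0,2}: single k=2 term ⇒ +0.053169;  D = -0.052410-0.008953i
d^2_{1,2}: single k=1 term ⇒ +0.288119;  D = +0.258082+0.128087i
d^2_{2,2}: single k=0 term ⇒ +0.956095;  D = -0.698143-0.653233i
Y_2^{m'}(θ=2.5122,φ=0.3405) and Σ D·Y over m':
  (-0.0005+0.0002i)·(+0.1040-0.0843i)  (+0.0065-0.0008i)·(-0.3465+0.1228i)  (-0.0524-0.0090i)·(+0.3029+0.0000i)  (+0.2581+0.1281i)·(+0.3465+0.1228i)  (-0.6981-0.6532i)·(+0.1040+0.0843i)
Y_2^2(R⁻¹ n̂) = +0.038091-0.052273i

Re=0.0381 Im=-0.0523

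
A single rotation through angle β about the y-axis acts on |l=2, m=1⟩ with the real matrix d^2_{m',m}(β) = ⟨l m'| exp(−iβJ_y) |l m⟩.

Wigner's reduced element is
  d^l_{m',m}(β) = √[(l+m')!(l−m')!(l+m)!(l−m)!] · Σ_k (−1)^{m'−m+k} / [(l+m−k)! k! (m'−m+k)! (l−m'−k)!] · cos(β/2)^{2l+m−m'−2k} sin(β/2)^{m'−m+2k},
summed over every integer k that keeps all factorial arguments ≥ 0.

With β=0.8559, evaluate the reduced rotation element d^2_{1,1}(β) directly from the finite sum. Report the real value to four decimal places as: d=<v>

d^2_{1,1}(β=0.8559) via Wigner's sum:
With c≡cos(β/2)=0.909818 and s≡sin(β/2)=0.415007, N=[6·1·6·1]^{1/2}=6.000000
Admissible k: 0..1 (factorial args all ≥0)
  k=0: (−1)^0·6.0000/(6)·0.9098^4·0.4150^0 = +0.685202
  k=1: (−1)^1·6.0000/(2)·0.9098^2·0.4150^2 = -0.427701
d^2_{1,1}(0.8559) = +0.685202 -0.427701 = +0.257501

d=0.2575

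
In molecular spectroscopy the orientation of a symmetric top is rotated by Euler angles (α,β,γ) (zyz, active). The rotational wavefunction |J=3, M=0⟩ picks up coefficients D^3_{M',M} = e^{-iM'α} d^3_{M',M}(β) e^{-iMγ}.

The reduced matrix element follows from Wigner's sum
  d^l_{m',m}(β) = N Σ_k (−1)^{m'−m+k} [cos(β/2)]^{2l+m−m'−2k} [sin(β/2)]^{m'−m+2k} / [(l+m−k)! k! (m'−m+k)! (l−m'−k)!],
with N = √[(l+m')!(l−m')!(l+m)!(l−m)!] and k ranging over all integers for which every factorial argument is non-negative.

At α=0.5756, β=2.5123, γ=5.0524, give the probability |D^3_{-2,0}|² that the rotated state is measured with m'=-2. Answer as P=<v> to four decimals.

Split into d^3_{-2,0}(β=2.5123) × two z-phases.
Half-angle: c=0.309480, s=0.950906. N=√(1·120·6·6)=65.726707
The bounds max(0,m−m')=2 and min(l+m,l−m')=3 give 2 terms
  k=2: (−1)^0·65.7267/(12)·0.3095^4·0.9509^2 = +0.045433
  k=3: (−1)^1·65.7267/(12)·0.3095^2·0.9509^4 = -0.428920
d^3_{-2,0}(2.5123) = +0.045433 -0.428920 = -0.383488
|D^3_{-2,0}|² = |d^3_{-2,0}(β)|² = (-0.383488)² = 0.147063 (the z-rotation phases have unit modulus)

P=0.1471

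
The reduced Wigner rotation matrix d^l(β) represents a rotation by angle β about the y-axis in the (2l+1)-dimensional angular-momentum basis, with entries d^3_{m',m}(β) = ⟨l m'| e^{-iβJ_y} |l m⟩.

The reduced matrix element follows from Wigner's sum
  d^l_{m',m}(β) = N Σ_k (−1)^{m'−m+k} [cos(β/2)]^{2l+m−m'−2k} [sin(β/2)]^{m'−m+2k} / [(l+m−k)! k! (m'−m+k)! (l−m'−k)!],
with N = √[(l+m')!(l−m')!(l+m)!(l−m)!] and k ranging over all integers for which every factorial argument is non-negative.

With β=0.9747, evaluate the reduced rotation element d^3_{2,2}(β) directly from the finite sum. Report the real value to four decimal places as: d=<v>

d=-0.1925

d^3_{2,2}(β=0.9747) via Wigner's sum:
Half-angle: c=0.883577, s=0.468286. N=√(120·1·120·1)=120.000000
Admissible k: 0..1 (factorial args all ≥0)
  k=0: (−1)^0·120.0000/(120)·0.8836^6·0.4683^0 = +0.475846
  k=1: (−1)^1·120.0000/(24)·0.8836^4·0.4683^2 = -0.668298
d^3_{2,2}(0.9747) = +0.475846 -0.668298 = -0.192452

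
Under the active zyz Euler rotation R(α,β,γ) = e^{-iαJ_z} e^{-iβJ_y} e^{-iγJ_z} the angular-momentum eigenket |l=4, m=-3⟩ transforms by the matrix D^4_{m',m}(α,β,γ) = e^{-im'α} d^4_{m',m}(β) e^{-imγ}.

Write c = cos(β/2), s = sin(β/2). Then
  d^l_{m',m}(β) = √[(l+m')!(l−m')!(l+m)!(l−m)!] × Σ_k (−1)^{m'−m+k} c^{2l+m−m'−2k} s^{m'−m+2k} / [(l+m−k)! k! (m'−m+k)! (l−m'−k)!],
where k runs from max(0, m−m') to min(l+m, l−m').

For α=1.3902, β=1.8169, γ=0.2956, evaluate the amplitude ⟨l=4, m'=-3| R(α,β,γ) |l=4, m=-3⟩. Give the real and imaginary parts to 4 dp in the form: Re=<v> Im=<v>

Re=-0.0727 Im=0.2023

First d^4_{-3,-3}(β=1.8169), then the phase factors e^{-i(-3)α} and e^{-i(-3)γ}:
With c≡cos(β/2)=0.614969 and s≡sin(β/2)=0.788551, N=[1·5040·1·5040]^{1/2}=5040.000000
k∈{0,1} keeps every argument non-negative
  k=0: (−1)^0·5040.0000/(5040)·0.6150^8·0.7886^0 = +0.020456
  k=1: (−1)^1·5040.0000/(720)·0.6150^6·0.7886^2 = -0.235438
d^4_{-3,-3}(1.8169) = +0.020456 -0.235438 = -0.214982
D = (-0.515670-0.856788i)·(-0.214982)·(+0.631895+0.775054i) = -0.072708+0.202313i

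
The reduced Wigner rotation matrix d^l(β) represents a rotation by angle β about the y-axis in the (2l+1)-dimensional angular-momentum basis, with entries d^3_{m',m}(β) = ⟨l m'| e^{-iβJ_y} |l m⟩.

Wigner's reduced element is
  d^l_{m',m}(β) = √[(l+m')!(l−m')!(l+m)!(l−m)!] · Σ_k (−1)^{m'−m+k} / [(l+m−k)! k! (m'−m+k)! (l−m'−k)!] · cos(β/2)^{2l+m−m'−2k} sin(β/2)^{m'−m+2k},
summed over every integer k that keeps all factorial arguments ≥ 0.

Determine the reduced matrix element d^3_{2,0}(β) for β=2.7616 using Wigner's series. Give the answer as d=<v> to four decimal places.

d=-0.1749

d^3_{2,0}(β=2.7616) via Wigner's sum:
c=cos(2.7616/2)=0.188855, s=sin(2.7616/2)=0.982005; N=√[120·1·6·6]=65.726707
k: max(0,(0)−(2))=0 … min(3+(0),3−(2))=1
  k=0: (−1)^2·65.7267/(12)·0.1889^4·0.9820^2 = +0.006719
  k=1: (−1)^3·65.7267/(12)·0.1889^2·0.9820^4 = -0.181666
d^3_{2,0}(2.7616) = +0.006719 -0.181666 = -0.174947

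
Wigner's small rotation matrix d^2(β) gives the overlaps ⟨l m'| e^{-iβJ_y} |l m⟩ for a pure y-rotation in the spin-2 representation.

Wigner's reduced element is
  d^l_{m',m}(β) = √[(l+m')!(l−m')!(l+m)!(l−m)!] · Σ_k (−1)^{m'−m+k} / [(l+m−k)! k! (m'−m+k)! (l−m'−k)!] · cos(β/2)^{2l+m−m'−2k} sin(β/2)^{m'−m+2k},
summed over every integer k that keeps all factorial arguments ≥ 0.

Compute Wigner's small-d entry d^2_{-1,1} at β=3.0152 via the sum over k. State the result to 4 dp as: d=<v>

d=-0.9801

d^2_{-1,1}(β=3.0152) via Wigner's sum:
c=cos(3.0152/2)=0.063154, s=sin(3.0152/2)=0.998004; N=√[1·6·6·1]=6.000000
The bounds max(0,m−m')=2 and min(l+m,l−m')=3 give 2 terms
  k=2: (−1)^0·6.0000/(2)·0.0632^2·0.9980^2 = +0.011918
  k=3: (−1)^1·6.0000/(6)·0.0632^0·0.9980^4 = -0.992039
d^2_{-1,1}(3.0152) = +0.011918 -0.992039 = -0.980121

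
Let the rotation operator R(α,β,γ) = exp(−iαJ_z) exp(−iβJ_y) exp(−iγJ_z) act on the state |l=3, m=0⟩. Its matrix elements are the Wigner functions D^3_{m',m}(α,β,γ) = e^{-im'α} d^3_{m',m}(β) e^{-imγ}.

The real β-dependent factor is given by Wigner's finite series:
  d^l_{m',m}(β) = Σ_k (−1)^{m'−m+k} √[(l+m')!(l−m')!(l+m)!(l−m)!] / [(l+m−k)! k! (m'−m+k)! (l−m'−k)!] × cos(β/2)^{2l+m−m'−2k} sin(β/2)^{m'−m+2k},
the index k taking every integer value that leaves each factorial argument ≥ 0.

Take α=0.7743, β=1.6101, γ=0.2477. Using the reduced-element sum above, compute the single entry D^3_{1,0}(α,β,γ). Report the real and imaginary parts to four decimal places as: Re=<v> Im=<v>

First d^3_{1,0}(β=1.6101), then the phase factors e^{-i(1)α} and e^{-i(0)γ}:
Half-angle: c=0.693075, s=0.720865. N=√(24·2·6·6)=41.569219
k: max(0,(0)−(1))=0 … min(3+(0),3−(1))=2
  k=0: (−1)^1·41.5692/(12)·0.6931^5·0.7209^1 = -0.399343
  k=1: (−1)^2·41.5692/(4)·0.6931^3·0.7209^3 = +1.296031
  k=2: (−1)^3·41.5692/(12)·0.6931^1·0.7209^5 = -0.467349
d^3_{1,0}(1.6101) = -0.399343 +1.296031 -0.467349 = +0.429338
D = (+0.714911-0.699216i)·(+0.429338)·(+1.000000+0.000000i) = +0.306938-0.300200i

Re=0.3069 Im=-0.3002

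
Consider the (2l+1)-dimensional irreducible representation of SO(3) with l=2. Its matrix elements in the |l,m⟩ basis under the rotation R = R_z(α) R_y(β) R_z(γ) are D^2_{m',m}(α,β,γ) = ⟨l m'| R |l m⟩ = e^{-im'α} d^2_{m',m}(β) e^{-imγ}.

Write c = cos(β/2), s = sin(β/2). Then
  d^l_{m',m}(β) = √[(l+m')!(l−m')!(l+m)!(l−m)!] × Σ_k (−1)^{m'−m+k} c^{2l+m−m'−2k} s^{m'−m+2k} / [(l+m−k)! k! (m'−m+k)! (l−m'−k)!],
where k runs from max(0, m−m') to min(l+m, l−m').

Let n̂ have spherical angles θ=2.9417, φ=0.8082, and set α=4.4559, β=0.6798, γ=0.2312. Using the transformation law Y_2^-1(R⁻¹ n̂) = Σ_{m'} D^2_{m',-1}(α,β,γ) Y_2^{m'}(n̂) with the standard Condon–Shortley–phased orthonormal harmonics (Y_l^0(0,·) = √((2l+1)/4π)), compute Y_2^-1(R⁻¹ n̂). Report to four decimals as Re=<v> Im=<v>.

Need the full column D^2_{m',-1} for m'=−2..2 at α=4.4559, β=0.6798, γ=0.2312.
cos(β/2)=0.942788, sin(β/2)=0.333393
d^2_{-2,-1}: single k=1 term ⇒ +0.558764;  D = -0.536728+0.155372i
d^2_{-1,-1}: k∈[0..1] ⇒ +0.790053 -0.296389 = +0.493664;  D = -0.012483-0.493506i
d^2_{0,-1}: k∈[0..1] ⇒ -0.684343 +0.085577 = -0.598766;  D = -0.582834-0.137205i
d^2_{1,-1}: k∈[0..1] ⇒ +0.296389 -0.012354 = +0.284034;  D = -0.133094+0.250921i
d^2_{2,-1}: single k=0 term ⇒ -0.069874;  D = +0.051402+0.047330i
Y_2^{m'}(θ=2.9417,φ=0.8082) and Σ D·Y over m':
  (-0.5367+0.1554i)·(-0.0007-0.0152i)  (-0.0125-0.4935i)·(-0.1039+0.1087i)  (-0.5828-0.1372i)·(+0.5935+0.0000i)  (-0.1331+0.2509i)·(+0.1039+0.1087i)  (+0.0514+0.0473i)·(-0.0007+0.0152i)
Y_2^-1(R⁻¹ n̂) = -0.330074-0.011131i

Re=-0.3301 Im=-0.0111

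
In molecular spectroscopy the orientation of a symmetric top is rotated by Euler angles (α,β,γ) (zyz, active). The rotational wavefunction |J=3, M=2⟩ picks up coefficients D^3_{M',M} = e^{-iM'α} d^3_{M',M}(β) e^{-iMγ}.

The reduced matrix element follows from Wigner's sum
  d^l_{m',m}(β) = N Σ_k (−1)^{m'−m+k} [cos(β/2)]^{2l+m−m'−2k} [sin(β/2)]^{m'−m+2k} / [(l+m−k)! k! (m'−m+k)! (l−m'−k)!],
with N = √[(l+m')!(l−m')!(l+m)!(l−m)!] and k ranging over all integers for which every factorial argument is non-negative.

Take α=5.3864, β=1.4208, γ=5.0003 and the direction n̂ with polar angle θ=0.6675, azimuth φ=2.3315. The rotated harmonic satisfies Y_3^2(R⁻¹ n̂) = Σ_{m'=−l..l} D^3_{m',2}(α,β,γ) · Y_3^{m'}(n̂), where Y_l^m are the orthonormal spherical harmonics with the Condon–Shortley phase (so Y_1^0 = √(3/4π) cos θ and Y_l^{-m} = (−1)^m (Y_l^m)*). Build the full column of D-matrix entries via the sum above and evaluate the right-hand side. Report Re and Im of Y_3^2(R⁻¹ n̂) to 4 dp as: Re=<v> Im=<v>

Need the full column D^3_{m',2} for m'=−3..3 at α=5.3864, β=1.4208, γ=5.0003.
cos(β/2)=0.758101, sin(β/2)=0.652137
d^3_{-3,2}: single k=5 term ⇒ +0.219027;  D = +0.217329-0.027217i
d^3_{-2,2}: k∈[4..5] ⇒ +0.519732 -0.076919 = +0.442813;  D = +0.317222+0.308957i
d^3_{-1,2}: k∈[3..4] ⇒ +0.764237 -0.282762 = +0.481475;  D = -0.047200+0.479155i
d^3_{0,2}: k∈[2..3] ⇒ +0.769391 -0.569338 = +0.200052;  D = -0.167793+0.108933i
d^3_{1,2}: k∈[1..2] ⇒ +0.516386 -0.764237 = -0.247851;  D = +0.235194+0.078192i
d^3_{2,2}: k∈[0..1] ⇒ +0.189829 -0.702354 = -0.512525;  D = +0.177210+0.480914i
d^3_{3,2}: single k=0 term ⇒ -0.399991;  D = -0.206931+0.342305i
Y_3^{m'}(θ=0.6675,φ=2.3315) and Σ D·Y over m':
  (+0.2173-0.0272i)·(+0.0750-0.0646i)  (+0.3172+0.3090i)·(-0.0152+0.3072i)  (-0.0472+0.4792i)·(-0.2874-0.3020i)  (-0.1678+0.1089i)·(+0.0246+0.0000i)  (+0.2352+0.0782i)·(+0.2874-0.3020i)  (+0.1772+0.4809i)·(-0.0152-0.3072i)  (-0.2069+0.3423i)·(-0.0750-0.0646i)
Y_3^2(R⁻¹ n̂) = +0.342838-0.166703i

Re=0.3428 Im=-0.1667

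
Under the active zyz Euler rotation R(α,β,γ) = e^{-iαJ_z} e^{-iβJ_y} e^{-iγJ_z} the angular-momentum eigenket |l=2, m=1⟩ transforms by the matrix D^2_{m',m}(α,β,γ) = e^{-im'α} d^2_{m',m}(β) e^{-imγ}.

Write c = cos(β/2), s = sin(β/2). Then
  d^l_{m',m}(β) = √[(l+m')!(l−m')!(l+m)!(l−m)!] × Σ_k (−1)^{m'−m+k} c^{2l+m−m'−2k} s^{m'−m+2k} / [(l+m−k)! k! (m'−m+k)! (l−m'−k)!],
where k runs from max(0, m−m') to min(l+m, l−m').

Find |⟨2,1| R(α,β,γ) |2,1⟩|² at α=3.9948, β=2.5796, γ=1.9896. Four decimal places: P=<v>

P=0.0429

First d^2_{1,1}(β=2.5796), then the phase factors e^{-i(1)α} and e^{-i(1)γ}:
Half-angle: c=0.277313, s=0.960780. N=√(6·1·6·1)=6.000000
The bounds max(0,m−m')=0 and min(l+m,l−m')=1 give 2 terms
  k=0: (−1)^0·6.0000/(6)·0.2773^4·0.9608^0 = +0.005914
  k=1: (−1)^1·6.0000/(2)·0.2773^2·0.9608^2 = -0.212966
d^2_{1,1}(2.5796) = +0.005914 -0.212966 = -0.207052
|D^2_{1,1}|² = |d^2_{1,1}(β)|² = (-0.207052)² = 0.042870 (the z-rotation phases have unit modulus)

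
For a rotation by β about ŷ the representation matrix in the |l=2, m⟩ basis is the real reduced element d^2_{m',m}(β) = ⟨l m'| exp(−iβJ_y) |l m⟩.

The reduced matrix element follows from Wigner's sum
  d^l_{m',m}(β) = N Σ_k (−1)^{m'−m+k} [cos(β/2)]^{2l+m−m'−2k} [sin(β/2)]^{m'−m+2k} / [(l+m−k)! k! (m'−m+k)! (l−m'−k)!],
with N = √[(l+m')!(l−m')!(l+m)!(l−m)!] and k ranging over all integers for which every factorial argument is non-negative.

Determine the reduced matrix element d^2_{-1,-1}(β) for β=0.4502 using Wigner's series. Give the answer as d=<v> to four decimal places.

d^2_{-1,-1}(β=0.4502) via Wigner's sum:
Half-angle: c=0.974772, s=0.223204. N=√(1·6·1·6)=6.000000
k∈{0,1} keeps every argument non-negative
  k=0: (−1)^0·6.0000/(6)·0.9748^4·0.2232^0 = +0.902842
  k=1: (−1)^1·6.0000/(2)·0.9748^2·0.2232^2 = -0.142014
d^2_{-1,-1}(0.4502) = +0.902842 -0.142014 = +0.760828

d=0.7608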